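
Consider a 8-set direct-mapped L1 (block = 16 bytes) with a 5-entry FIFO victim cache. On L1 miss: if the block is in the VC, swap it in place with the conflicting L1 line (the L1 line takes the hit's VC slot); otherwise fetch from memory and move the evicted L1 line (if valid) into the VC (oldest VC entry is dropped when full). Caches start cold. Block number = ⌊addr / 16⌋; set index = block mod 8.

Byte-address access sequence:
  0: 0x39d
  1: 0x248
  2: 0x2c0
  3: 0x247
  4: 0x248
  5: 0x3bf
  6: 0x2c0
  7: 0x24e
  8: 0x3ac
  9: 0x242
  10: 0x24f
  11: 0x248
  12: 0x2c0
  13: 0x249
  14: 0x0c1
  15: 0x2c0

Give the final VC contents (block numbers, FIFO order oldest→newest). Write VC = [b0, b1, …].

VC = [12, 36]

#0 0x39d→b57/s1 MISS; vc=[]
#1 0x248→b36/s4 MISS; vc=[]
#2 0x2c0→b44/s4 MISS; vc=[36]
#3 0x247→b36/s4 VC-HIT; vc=[44]
#4 0x248→b36/s4 L1-HIT; vc=[44]
#5 0x3bf→b59/s3 MISS; vc=[44]
#6 0x2c0→b44/s4 VC-HIT; vc=[36]
#7 0x24e→b36/s4 VC-HIT; vc=[44]
#8 0x3ac→b58/s2 MISS; vc=[44]
#9 0x242→b36/s4 L1-HIT; vc=[44]
#10 0x24f→b36/s4 L1-HIT; vc=[44]
#11 0x248→b36/s4 L1-HIT; vc=[44]
#12 0x2c0→b44/s4 VC-HIT; vc=[36]
#13 0x249→b36/s4 VC-HIT; vc=[44]
#14 0xc1→b12/s4 MISS; vc=[44,36]
#15 0x2c0→b44/s4 VC-HIT; vc=[12,36]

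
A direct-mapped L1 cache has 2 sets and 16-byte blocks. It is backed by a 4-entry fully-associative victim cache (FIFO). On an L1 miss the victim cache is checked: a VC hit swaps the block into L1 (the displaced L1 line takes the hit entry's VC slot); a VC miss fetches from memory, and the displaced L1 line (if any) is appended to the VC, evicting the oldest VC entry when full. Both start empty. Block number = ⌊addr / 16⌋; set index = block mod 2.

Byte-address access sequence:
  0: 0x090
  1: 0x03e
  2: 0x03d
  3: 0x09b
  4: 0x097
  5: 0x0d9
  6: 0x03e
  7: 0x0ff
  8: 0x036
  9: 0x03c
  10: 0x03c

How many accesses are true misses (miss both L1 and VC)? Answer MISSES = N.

0: 0x90 (blk 9, set 1) → MISS  vc=[]
1: 0x3e (blk 3, set 1) → MISS  vc=[9]
2: 0x3d (blk 3, set 1) → L1-HIT  vc=[9]
3: 0x9b (blk 9, set 1) → VC-HIT  vc=[3]
4: 0x97 (blk 9, set 1) → L1-HIT  vc=[3]
5: 0xd9 (blk 13, set 1) → MISS  vc=[3, 9]
6: 0x3e (blk 3, set 1) → VC-HIT  vc=[13, 9]
7: 0xff (blk 15, set 1) → MISS  vc=[13, 9, 3]
8: 0x36 (blk 3, set 1) → VC-HIT  vc=[13, 9, 15]
9: 0x3c (blk 3, set 1) → L1-HIT  vc=[13, 9, 15]
10: 0x3c (blk 3, set 1) → L1-HIT  vc=[13, 9, 15]

MISSES = 4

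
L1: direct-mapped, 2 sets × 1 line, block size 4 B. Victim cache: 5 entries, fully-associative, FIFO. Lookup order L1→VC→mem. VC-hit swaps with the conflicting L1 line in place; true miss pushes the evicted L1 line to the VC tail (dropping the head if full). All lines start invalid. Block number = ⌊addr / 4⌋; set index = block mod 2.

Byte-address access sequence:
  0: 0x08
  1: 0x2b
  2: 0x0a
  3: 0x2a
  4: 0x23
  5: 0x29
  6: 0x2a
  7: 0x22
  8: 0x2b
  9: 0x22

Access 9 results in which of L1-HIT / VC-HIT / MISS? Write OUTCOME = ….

  [0] addr=0x8 blk=2 s=0: MISS | VC []
  [1] addr=0x2b blk=10 s=0: MISS | VC [2]
  [2] addr=0xa blk=2 s=0: VC-HIT | VC [10]
  [3] addr=0x2a blk=10 s=0: VC-HIT | VC [2]
  [4] addr=0x23 blk=8 s=0: MISS | VC [2, 10]
  [5] addr=0x29 blk=10 s=0: VC-HIT | VC [2, 8]
  [6] addr=0x2a blk=10 s=0: L1-HIT | VC [2, 8]
  [7] addr=0x22 blk=8 s=0: VC-HIT | VC [2, 10]
  [8] addr=0x2b blk=10 s=0: VC-HIT | VC [2, 8]
  [9] addr=0x22 blk=8 s=0: VC-HIT | VC [2, 10]

OUTCOME = VC-HIT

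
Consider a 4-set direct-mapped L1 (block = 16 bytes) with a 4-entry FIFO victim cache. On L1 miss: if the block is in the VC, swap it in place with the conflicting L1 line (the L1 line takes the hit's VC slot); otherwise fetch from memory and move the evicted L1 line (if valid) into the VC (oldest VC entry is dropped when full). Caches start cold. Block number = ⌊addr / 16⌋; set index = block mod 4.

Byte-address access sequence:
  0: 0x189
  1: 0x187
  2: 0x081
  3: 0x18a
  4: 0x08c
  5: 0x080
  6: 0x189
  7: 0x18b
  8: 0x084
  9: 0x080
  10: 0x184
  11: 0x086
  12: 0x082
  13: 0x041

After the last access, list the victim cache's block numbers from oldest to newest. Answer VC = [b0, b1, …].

#0 0x189→b24/s0 MISS; vc=[]
#1 0x187→b24/s0 L1-HIT; vc=[]
#2 0x81→b8/s0 MISS; vc=[24]
#3 0x18a→b24/s0 VC-HIT; vc=[8]
#4 0x8c→b8/s0 VC-HIT; vc=[24]
#5 0x80→b8/s0 L1-HIT; vc=[24]
#6 0x189→b24/s0 VC-HIT; vc=[8]
#7 0x18b→b24/s0 L1-HIT; vc=[8]
#8 0x84→b8/s0 VC-HIT; vc=[24]
#9 0x80→b8/s0 L1-HIT; vc=[24]
#10 0x184→b24/s0 VC-HIT; vc=[8]
#11 0x86→b8/s0 VC-HIT; vc=[24]
#12 0x82→b8/s0 L1-HIT; vc=[24]
#13 0x41→b4/s0 MISS; vc=[24,8]

VC = [24, 8]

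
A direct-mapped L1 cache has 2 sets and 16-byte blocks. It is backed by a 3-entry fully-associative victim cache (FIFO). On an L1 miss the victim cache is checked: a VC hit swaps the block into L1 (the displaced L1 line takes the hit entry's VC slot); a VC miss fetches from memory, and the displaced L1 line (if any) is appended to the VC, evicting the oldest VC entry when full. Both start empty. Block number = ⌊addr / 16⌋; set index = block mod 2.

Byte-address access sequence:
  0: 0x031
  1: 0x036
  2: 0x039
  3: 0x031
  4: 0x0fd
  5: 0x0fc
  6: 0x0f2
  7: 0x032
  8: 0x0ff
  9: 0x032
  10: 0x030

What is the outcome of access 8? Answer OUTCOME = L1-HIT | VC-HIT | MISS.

OUTCOME = VC-HIT

0: 0x31 (blk 3, set 1) → MISS  vc=[]
1: 0x36 (blk 3, set 1) → L1-HIT  vc=[]
2: 0x39 (blk 3, set 1) → L1-HIT  vc=[]
3: 0x31 (blk 3, set 1) → L1-HIT  vc=[]
4: 0xfd (blk 15, set 1) → MISS  vc=[3]
5: 0xfc (blk 15, set 1) → L1-HIT  vc=[3]
6: 0xf2 (blk 15, set 1) → L1-HIT  vc=[3]
7: 0x32 (blk 3, set 1) → VC-HIT  vc=[15]
8: 0xff (blk 15, set 1) → VC-HIT  vc=[3]
9: 0x32 (blk 3, set 1) → VC-HIT  vc=[15]
10: 0x30 (blk 3, set 1) → L1-HIT  vc=[15]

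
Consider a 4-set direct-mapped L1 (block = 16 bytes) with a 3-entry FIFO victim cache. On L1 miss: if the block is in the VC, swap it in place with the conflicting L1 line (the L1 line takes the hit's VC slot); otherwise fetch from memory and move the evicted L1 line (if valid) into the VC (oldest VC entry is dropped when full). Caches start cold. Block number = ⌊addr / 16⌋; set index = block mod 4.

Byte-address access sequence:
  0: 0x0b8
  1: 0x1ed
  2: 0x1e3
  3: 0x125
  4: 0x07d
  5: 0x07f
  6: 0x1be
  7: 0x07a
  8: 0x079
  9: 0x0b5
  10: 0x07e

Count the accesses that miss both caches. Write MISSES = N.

#0 0xb8→b11/s3 MISS; vc=[]
#1 0x1ed→b30/s2 MISS; vc=[]
#2 0x1e3→b30/s2 L1-HIT; vc=[]
#3 0x125→b18/s2 MISS; vc=[30]
#4 0x7d→b7/s3 MISS; vc=[30,11]
#5 0x7f→b7/s3 L1-HIT; vc=[30,11]
#6 0x1be→b27/s3 MISS; vc=[30,11,7]
#7 0x7a→b7/s3 VC-HIT; vc=[30,11,27]
#8 0x79→b7/s3 L1-HIT; vc=[30,11,27]
#9 0xb5→b11/s3 VC-HIT; vc=[30,7,27]
#10 0x7e→b7/s3 VC-HIT; vc=[30,11,27]

MISSES = 5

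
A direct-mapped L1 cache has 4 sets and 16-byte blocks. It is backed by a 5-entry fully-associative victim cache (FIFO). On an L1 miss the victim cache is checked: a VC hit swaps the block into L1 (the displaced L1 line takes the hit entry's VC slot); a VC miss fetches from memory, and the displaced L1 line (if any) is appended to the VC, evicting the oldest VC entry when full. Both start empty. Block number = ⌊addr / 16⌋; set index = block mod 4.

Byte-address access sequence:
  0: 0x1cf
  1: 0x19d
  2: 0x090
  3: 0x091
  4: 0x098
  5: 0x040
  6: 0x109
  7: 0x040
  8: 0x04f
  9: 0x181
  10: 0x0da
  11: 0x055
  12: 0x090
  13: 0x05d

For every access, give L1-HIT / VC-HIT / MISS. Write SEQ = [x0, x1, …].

SEQ = [MISS, MISS, MISS, L1-HIT, L1-HIT, MISS, MISS, VC-HIT, L1-HIT, MISS, MISS, MISS, VC-HIT, VC-HIT]

0: 0x1cf (blk 28, set 0) → MISS  vc=[]
1: 0x19d (blk 25, set 1) → MISS  vc=[]
2: 0x90 (blk 9, set 1) → MISS  vc=[25]
3: 0x91 (blk 9, set 1) → L1-HIT  vc=[25]
4: 0x98 (blk 9, set 1) → L1-HIT  vc=[25]
5: 0x40 (blk 4, set 0) → MISS  vc=[25, 28]
6: 0x109 (blk 16, set 0) → MISS  vc=[25, 28, 4]
7: 0x40 (blk 4, set 0) → VC-HIT  vc=[25, 28, 16]
8: 0x4f (blk 4, set 0) → L1-HIT  vc=[25, 28, 16]
9: 0x181 (blk 24, set 0) → MISS  vc=[25, 28, 16, 4]
10: 0xda (blk 13, set 1) → MISS  vc=[25, 28, 16, 4, 9]
11: 0x55 (blk 5, set 1) → MISS  vc=[28, 16, 4, 9, 13]
12: 0x90 (blk 9, set 1) → VC-HIT  vc=[28, 16, 4, 5, 13]
13: 0x5d (blk 5, set 1) → VC-HIT  vc=[28, 16, 4, 9, 13]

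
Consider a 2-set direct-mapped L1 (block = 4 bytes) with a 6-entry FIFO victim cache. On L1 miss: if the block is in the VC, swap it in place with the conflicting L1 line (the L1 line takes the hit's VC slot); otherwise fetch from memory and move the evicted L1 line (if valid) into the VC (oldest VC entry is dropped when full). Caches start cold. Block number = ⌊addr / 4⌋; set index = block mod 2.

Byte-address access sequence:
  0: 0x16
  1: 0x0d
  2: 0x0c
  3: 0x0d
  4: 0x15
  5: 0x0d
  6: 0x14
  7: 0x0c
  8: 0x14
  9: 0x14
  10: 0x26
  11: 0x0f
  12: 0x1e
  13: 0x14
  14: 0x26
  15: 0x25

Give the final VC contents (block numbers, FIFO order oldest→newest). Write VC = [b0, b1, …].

VC = [5, 7, 3]

#0 0x16→b5/s1 MISS; vc=[]
#1 0xd→b3/s1 MISS; vc=[5]
#2 0xc→b3/s1 L1-HIT; vc=[5]
#3 0xd→b3/s1 L1-HIT; vc=[5]
#4 0x15→b5/s1 VC-HIT; vc=[3]
#5 0xd→b3/s1 VC-HIT; vc=[5]
#6 0x14→b5/s1 VC-HIT; vc=[3]
#7 0xc→b3/s1 VC-HIT; vc=[5]
#8 0x14→b5/s1 VC-HIT; vc=[3]
#9 0x14→b5/s1 L1-HIT; vc=[3]
#10 0x26→b9/s1 MISS; vc=[3,5]
#11 0xf→b3/s1 VC-HIT; vc=[9,5]
#12 0x1e→b7/s1 MISS; vc=[9,5,3]
#13 0x14→b5/s1 VC-HIT; vc=[9,7,3]
#14 0x26→b9/s1 VC-HIT; vc=[5,7,3]
#15 0x25→b9/s1 L1-HIT; vc=[5,7,3]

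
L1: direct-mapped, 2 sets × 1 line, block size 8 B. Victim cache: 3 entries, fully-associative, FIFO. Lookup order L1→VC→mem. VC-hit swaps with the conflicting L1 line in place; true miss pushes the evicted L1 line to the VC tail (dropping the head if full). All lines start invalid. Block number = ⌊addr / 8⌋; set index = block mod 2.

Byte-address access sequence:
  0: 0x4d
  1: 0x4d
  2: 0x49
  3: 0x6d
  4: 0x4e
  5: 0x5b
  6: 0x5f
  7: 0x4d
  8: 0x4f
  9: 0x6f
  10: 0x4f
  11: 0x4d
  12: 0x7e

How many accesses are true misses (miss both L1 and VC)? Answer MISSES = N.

MISSES = 4

0: 0x4d (blk 9, set 1) → MISS  vc=[]
1: 0x4d (blk 9, set 1) → L1-HIT  vc=[]
2: 0x49 (blk 9, set 1) → L1-HIT  vc=[]
3: 0x6d (blk 13, set 1) → MISS  vc=[9]
4: 0x4e (blk 9, set 1) → VC-HIT  vc=[13]
5: 0x5b (blk 11, set 1) → MISS  vc=[13, 9]
6: 0x5f (blk 11, set 1) → L1-HIT  vc=[13, 9]
7: 0x4d (blk 9, set 1) → VC-HIT  vc=[13, 11]
8: 0x4f (blk 9, set 1) → L1-HIT  vc=[13, 11]
9: 0x6f (blk 13, set 1) → VC-HIT  vc=[9, 11]
10: 0x4f (blk 9, set 1) → VC-HIT  vc=[13, 11]
11: 0x4d (blk 9, set 1) → L1-HIT  vc=[13, 11]
12: 0x7e (blk 15, set 1) → MISS  vc=[13, 11, 9]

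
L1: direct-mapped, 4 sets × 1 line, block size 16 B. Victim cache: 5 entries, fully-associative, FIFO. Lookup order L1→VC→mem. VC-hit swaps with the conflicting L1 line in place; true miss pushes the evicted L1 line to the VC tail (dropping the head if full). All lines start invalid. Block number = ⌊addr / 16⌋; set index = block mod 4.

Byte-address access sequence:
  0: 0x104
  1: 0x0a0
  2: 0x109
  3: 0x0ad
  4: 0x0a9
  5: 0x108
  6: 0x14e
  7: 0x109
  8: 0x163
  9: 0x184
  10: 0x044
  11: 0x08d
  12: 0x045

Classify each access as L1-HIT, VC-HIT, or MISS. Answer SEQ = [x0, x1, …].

  [0] addr=0x104 blk=16 s=0: MISS | VC []
  [1] addr=0xa0 blk=10 s=2: MISS | VC []
  [2] addr=0x109 blk=16 s=0: L1-HIT | VC []
  [3] addr=0xad blk=10 s=2: L1-HIT | VC []
  [4] addr=0xa9 blk=10 s=2: L1-HIT | VC []
  [5] addr=0x108 blk=16 s=0: L1-HIT | VC []
  [6] addr=0x14e blk=20 s=0: MISS | VC [16]
  [7] addr=0x109 blk=16 s=0: VC-HIT | VC [20]
  [8] addr=0x163 blk=22 s=2: MISS | VC [20, 10]
  [9] addr=0x184 blk=24 s=0: MISS | VC [20, 10, 16]
  [10] addr=0x44 blk=4 s=0: MISS | VC [20, 10, 16, 24]
  [11] addr=0x8d blk=8 s=0: MISS | VC [20, 10, 16, 24, 4]
  [12] addr=0x45 blk=4 s=0: VC-HIT | VC [20, 10, 16, 24, 8]

SEQ = [MISS, MISS, L1-HIT, L1-HIT, L1-HIT, L1-HIT, MISS, VC-HIT, MISS, MISS, MISS, MISS, VC-HIT]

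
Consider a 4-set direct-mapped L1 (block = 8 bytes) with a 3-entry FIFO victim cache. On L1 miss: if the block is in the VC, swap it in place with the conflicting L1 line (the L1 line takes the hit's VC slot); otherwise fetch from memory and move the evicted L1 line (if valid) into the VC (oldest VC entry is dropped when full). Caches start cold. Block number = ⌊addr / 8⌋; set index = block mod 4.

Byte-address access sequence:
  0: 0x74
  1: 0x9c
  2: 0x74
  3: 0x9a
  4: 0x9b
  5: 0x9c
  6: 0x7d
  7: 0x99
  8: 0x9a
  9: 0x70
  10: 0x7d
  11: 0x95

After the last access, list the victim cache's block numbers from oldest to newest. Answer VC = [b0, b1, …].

  [0] addr=0x74 blk=14 s=2: MISS | VC []
  [1] addr=0x9c blk=19 s=3: MISS | VC []
  [2] addr=0x74 blk=14 s=2: L1-HIT | VC []
  [3] addr=0x9a blk=19 s=3: L1-HIT | VC []
  [4] addr=0x9b blk=19 s=3: L1-HIT | VC []
  [5] addr=0x9c blk=19 s=3: L1-HIT | VC []
  [6] addr=0x7d blk=15 s=3: MISS | VC [19]
  [7] addr=0x99 blk=19 s=3: VC-HIT | VC [15]
  [8] addr=0x9a blk=19 s=3: L1-HIT | VC [15]
  [9] addr=0x70 blk=14 s=2: L1-HIT | VC [15]
  [10] addr=0x7d blk=15 s=3: VC-HIT | VC [19]
  [11] addr=0x95 blk=18 s=2: MISS | VC [19, 14]

VC = [19, 14]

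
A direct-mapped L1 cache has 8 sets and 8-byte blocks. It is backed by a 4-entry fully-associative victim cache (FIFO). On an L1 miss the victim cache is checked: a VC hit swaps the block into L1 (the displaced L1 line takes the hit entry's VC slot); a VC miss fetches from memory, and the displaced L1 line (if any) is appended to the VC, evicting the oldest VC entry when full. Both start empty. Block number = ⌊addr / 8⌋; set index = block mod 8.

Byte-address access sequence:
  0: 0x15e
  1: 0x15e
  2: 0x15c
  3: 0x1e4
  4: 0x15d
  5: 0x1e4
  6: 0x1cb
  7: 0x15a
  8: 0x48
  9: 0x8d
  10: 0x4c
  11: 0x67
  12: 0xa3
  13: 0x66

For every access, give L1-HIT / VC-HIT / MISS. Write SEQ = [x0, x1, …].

SEQ = [MISS, L1-HIT, L1-HIT, MISS, L1-HIT, L1-HIT, MISS, L1-HIT, MISS, MISS, VC-HIT, MISS, MISS, VC-HIT]

  [0] addr=0x15e blk=43 s=3: MISS | VC []
  [1] addr=0x15e blk=43 s=3: L1-HIT | VC []
  [2] addr=0x15c blk=43 s=3: L1-HIT | VC []
  [3] addr=0x1e4 blk=60 s=4: MISS | VC []
  [4] addr=0x15d blk=43 s=3: L1-HIT | VC []
  [5] addr=0x1e4 blk=60 s=4: L1-HIT | VC []
  [6] addr=0x1cb blk=57 s=1: MISS | VC []
  [7] addr=0x15a blk=43 s=3: L1-HIT | VC []
  [8] addr=0x48 blk=9 s=1: MISS | VC [57]
  [9] addr=0x8d blk=17 s=1: MISS | VC [57, 9]
  [10] addr=0x4c blk=9 s=1: VC-HIT | VC [57, 17]
  [11] addr=0x67 blk=12 s=4: MISS | VC [57, 17, 60]
  [12] addr=0xa3 blk=20 s=4: MISS | VC [57, 17, 60, 12]
  [13] addr=0x66 blk=12 s=4: VC-HIT | VC [57, 17, 60, 20]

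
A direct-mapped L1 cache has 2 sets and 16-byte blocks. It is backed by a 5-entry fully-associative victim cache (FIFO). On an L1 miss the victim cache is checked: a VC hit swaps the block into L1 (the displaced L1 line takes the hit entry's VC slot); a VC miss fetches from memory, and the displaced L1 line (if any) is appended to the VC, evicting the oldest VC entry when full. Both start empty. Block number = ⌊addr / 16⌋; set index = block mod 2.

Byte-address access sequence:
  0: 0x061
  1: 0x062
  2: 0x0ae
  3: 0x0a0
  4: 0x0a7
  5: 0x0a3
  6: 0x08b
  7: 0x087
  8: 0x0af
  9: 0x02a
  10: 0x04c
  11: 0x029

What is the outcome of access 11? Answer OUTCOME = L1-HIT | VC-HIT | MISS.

0: 0x61 (blk 6, set 0) → MISS  vc=[]
1: 0x62 (blk 6, set 0) → L1-HIT  vc=[]
2: 0xae (blk 10, set 0) → MISS  vc=[6]
3: 0xa0 (blk 10, set 0) → L1-HIT  vc=[6]
4: 0xa7 (blk 10, set 0) → L1-HIT  vc=[6]
5: 0xa3 (blk 10, set 0) → L1-HIT  vc=[6]
6: 0x8b (blk 8, set 0) → MISS  vc=[6, 10]
7: 0x87 (blk 8, set 0) → L1-HIT  vc=[6, 10]
8: 0xaf (blk 10, set 0) → VC-HIT  vc=[6, 8]
9: 0x2a (blk 2, set 0) → MISS  vc=[6, 8, 10]
10: 0x4c (blk 4, set 0) → MISS  vc=[6, 8, 10, 2]
11: 0x29 (blk 2, set 0) → VC-HIT  vc=[6, 8, 10, 4]

OUTCOME = VC-HIT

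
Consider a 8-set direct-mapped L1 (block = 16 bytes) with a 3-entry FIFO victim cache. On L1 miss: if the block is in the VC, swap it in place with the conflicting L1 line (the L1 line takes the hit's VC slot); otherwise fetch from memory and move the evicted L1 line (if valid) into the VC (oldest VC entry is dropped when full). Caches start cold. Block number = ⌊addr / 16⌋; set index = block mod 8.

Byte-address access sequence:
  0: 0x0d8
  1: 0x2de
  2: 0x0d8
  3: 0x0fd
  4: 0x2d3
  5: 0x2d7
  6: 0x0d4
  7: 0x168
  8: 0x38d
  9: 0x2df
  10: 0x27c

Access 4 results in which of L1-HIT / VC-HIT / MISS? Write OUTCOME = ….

OUTCOME = VC-HIT

#0 0xd8→b13/s5 MISS; vc=[]
#1 0x2de→b45/s5 MISS; vc=[13]
#2 0xd8→b13/s5 VC-HIT; vc=[45]
#3 0xfd→b15/s7 MISS; vc=[45]
#4 0x2d3→b45/s5 VC-HIT; vc=[13]
#5 0x2d7→b45/s5 L1-HIT; vc=[13]
#6 0xd4→b13/s5 VC-HIT; vc=[45]
#7 0x168→b22/s6 MISS; vc=[45]
#8 0x38d→b56/s0 MISS; vc=[45]
#9 0x2df→b45/s5 VC-HIT; vc=[13]
#10 0x27c→b39/s7 MISS; vc=[13,15]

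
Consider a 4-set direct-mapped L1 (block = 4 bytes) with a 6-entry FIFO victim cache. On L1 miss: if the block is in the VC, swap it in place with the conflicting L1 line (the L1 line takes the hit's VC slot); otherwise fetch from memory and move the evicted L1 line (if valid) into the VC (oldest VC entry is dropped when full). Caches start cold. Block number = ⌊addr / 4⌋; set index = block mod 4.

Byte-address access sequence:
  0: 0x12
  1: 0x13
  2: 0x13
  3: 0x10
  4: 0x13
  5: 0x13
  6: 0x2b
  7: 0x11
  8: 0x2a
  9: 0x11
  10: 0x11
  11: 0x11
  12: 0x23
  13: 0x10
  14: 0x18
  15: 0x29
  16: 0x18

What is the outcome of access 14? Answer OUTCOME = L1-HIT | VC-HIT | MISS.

0: 0x12 (blk 4, set 0) → MISS  vc=[]
1: 0x13 (blk 4, set 0) → L1-HIT  vc=[]
2: 0x13 (blk 4, set 0) → L1-HIT  vc=[]
3: 0x10 (blk 4, set 0) → L1-HIT  vc=[]
4: 0x13 (blk 4, set 0) → L1-HIT  vc=[]
5: 0x13 (blk 4, set 0) → L1-HIT  vc=[]
6: 0x2b (blk 10, set 2) → MISS  vc=[]
7: 0x11 (blk 4, set 0) → L1-HIT  vc=[]
8: 0x2a (blk 10, set 2) → L1-HIT  vc=[]
9: 0x11 (blk 4, set 0) → L1-HIT  vc=[]
10: 0x11 (blk 4, set 0) → L1-HIT  vc=[]
11: 0x11 (blk 4, set 0) → L1-HIT  vc=[]
12: 0x23 (blk 8, set 0) → MISS  vc=[4]
13: 0x10 (blk 4, set 0) → VC-HIT  vc=[8]
14: 0x18 (blk 6, set 2) → MISS  vc=[8, 10]
15: 0x29 (blk 10, set 2) → VC-HIT  vc=[8, 6]
16: 0x18 (blk 6, set 2) → VC-HIT  vc=[8, 10]

OUTCOME = MISS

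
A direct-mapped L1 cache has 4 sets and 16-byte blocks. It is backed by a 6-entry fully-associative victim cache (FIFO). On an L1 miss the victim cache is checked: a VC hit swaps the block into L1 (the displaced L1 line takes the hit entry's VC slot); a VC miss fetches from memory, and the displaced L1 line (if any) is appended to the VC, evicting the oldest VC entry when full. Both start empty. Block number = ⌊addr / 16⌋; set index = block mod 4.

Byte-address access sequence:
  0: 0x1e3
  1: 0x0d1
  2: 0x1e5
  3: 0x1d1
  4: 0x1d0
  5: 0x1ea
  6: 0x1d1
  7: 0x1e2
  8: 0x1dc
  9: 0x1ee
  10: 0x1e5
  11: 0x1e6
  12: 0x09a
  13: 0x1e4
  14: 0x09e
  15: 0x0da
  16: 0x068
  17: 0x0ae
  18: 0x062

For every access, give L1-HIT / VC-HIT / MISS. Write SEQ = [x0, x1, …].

  [0] addr=0x1e3 blk=30 s=2: MISS | VC []
  [1] addr=0xd1 blk=13 s=1: MISS | VC []
  [2] addr=0x1e5 blk=30 s=2: L1-HIT | VC []
  [3] addr=0x1d1 blk=29 s=1: MISS | VC [13]
  [4] addr=0x1d0 blk=29 s=1: L1-HIT | VC [13]
  [5] addr=0x1ea blk=30 s=2: L1-HIT | VC [13]
  [6] addr=0x1d1 blk=29 s=1: L1-HIT | VC [13]
  [7] addr=0x1e2 blk=30 s=2: L1-HIT | VC [13]
  [8] addr=0x1dc blk=29 s=1: L1-HIT | VC [13]
  [9] addr=0x1ee blk=30 s=2: L1-HIT | VC [13]
  [10] addr=0x1e5 blk=30 s=2: L1-HIT | VC [13]
  [11] addr=0x1e6 blk=30 s=2: L1-HIT | VC [13]
  [12] addr=0x9a blk=9 s=1: MISS | VC [13, 29]
  [13] addr=0x1e4 blk=30 s=2: L1-HIT | VC [13, 29]
  [14] addr=0x9e blk=9 s=1: L1-HIT | VC [13, 29]
  [15] addr=0xda blk=13 s=1: VC-HIT | VC [9, 29]
  [16] addr=0x68 blk=6 s=2: MISS | VC [9, 29, 30]
  [17] addr=0xae blk=10 s=2: MISS | VC [9, 29, 30, 6]
  [18] addr=0x62 blk=6 s=2: VC-HIT | VC [9, 29, 30, 10]

SEQ = [MISS, MISS, L1-HIT, MISS, L1-HIT, L1-HIT, L1-HIT, L1-HIT, L1-HIT, L1-HIT, L1-HIT, L1-HIT, MISS, L1-HIT, L1-HIT, VC-HIT, MISS, MISS, VC-HIT]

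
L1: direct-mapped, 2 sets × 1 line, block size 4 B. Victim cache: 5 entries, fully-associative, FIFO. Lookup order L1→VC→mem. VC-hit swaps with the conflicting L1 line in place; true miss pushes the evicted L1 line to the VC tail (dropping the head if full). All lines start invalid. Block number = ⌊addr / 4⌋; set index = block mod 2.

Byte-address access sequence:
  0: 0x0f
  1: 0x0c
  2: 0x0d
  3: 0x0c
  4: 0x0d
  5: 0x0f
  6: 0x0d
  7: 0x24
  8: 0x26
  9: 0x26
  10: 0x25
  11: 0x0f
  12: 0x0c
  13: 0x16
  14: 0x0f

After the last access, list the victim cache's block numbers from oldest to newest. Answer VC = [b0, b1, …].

VC = [9, 5]

#0 0xf→b3/s1 MISS; vc=[]
#1 0xc→b3/s1 L1-HIT; vc=[]
#2 0xd→b3/s1 L1-HIT; vc=[]
#3 0xc→b3/s1 L1-HIT; vc=[]
#4 0xd→b3/s1 L1-HIT; vc=[]
#5 0xf→b3/s1 L1-HIT; vc=[]
#6 0xd→b3/s1 L1-HIT; vc=[]
#7 0x24→b9/s1 MISS; vc=[3]
#8 0x26→b9/s1 L1-HIT; vc=[3]
#9 0x26→b9/s1 L1-HIT; vc=[3]
#10 0x25→b9/s1 L1-HIT; vc=[3]
#11 0xf→b3/s1 VC-HIT; vc=[9]
#12 0xc→b3/s1 L1-HIT; vc=[9]
#13 0x16→b5/s1 MISS; vc=[9,3]
#14 0xf→b3/s1 VC-HIT; vc=[9,5]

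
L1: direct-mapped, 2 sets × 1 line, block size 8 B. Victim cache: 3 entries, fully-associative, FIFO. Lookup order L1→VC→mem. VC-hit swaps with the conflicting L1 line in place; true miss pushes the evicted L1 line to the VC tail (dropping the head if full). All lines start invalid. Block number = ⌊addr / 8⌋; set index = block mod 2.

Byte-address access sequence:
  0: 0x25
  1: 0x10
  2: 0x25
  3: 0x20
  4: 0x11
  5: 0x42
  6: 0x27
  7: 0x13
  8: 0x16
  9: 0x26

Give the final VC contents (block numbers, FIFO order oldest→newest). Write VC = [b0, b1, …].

#0 0x25→b4/s0 MISS; vc=[]
#1 0x10→b2/s0 MISS; vc=[4]
#2 0x25→b4/s0 VC-HIT; vc=[2]
#3 0x20→b4/s0 L1-HIT; vc=[2]
#4 0x11→b2/s0 VC-HIT; vc=[4]
#5 0x42→b8/s0 MISS; vc=[4,2]
#6 0x27→b4/s0 VC-HIT; vc=[8,2]
#7 0x13→b2/s0 VC-HIT; vc=[8,4]
#8 0x16→b2/s0 L1-HIT; vc=[8,4]
#9 0x26→b4/s0 VC-HIT; vc=[8,2]

VC = [8, 2]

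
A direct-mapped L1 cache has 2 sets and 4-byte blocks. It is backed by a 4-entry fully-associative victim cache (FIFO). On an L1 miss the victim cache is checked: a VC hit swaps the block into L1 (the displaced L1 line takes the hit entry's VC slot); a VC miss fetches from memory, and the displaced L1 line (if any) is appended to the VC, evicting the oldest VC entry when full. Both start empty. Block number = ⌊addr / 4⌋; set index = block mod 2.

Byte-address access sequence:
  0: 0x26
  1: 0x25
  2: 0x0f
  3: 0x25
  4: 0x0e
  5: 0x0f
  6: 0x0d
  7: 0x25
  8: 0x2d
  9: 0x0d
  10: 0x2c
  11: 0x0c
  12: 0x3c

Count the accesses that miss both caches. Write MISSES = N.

MISSES = 4

#0 0x26→b9/s1 MISS; vc=[]
#1 0x25→b9/s1 L1-HIT; vc=[]
#2 0xf→b3/s1 MISS; vc=[9]
#3 0x25→b9/s1 VC-HIT; vc=[3]
#4 0xe→b3/s1 VC-HIT; vc=[9]
#5 0xf→b3/s1 L1-HIT; vc=[9]
#6 0xd→b3/s1 L1-HIT; vc=[9]
#7 0x25→b9/s1 VC-HIT; vc=[3]
#8 0x2d→b11/s1 MISS; vc=[3,9]
#9 0xd→b3/s1 VC-HIT; vc=[11,9]
#10 0x2c→b11/s1 VC-HIT; vc=[3,9]
#11 0xc→b3/s1 VC-HIT; vc=[11,9]
#12 0x3c→b15/s1 MISS; vc=[11,9,3]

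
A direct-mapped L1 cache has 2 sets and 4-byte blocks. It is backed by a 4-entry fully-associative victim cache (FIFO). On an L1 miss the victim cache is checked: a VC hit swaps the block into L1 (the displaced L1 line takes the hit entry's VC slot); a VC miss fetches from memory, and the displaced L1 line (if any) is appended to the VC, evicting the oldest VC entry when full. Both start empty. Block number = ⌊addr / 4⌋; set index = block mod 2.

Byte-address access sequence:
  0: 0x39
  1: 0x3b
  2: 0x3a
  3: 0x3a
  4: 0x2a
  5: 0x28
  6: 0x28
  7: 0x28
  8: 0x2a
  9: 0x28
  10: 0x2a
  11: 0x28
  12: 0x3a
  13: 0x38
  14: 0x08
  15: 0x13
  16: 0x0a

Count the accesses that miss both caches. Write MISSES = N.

MISSES = 4

#0 0x39→b14/s0 MISS; vc=[]
#1 0x3b→b14/s0 L1-HIT; vc=[]
#2 0x3a→b14/s0 L1-HIT; vc=[]
#3 0x3a→b14/s0 L1-HIT; vc=[]
#4 0x2a→b10/s0 MISS; vc=[14]
#5 0x28→b10/s0 L1-HIT; vc=[14]
#6 0x28→b10/s0 L1-HIT; vc=[14]
#7 0x28→b10/s0 L1-HIT; vc=[14]
#8 0x2a→b10/s0 L1-HIT; vc=[14]
#9 0x28→b10/s0 L1-HIT; vc=[14]
#10 0x2a→b10/s0 L1-HIT; vc=[14]
#11 0x28→b10/s0 L1-HIT; vc=[14]
#12 0x3a→b14/s0 VC-HIT; vc=[10]
#13 0x38→b14/s0 L1-HIT; vc=[10]
#14 0x8→b2/s0 MISS; vc=[10,14]
#15 0x13→b4/s0 MISS; vc=[10,14,2]
#16 0xa→b2/s0 VC-HIT; vc=[10,14,4]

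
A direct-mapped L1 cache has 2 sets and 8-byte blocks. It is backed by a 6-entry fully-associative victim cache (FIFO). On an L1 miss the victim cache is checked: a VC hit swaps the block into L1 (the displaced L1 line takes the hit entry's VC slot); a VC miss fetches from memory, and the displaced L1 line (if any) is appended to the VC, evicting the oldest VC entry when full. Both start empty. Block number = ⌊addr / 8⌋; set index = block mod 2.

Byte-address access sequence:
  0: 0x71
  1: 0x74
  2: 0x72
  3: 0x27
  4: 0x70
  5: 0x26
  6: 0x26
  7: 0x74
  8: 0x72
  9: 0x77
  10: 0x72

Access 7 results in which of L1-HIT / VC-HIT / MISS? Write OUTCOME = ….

OUTCOME = VC-HIT

  [0] addr=0x71 blk=14 s=0: MISS | VC []
  [1] addr=0x74 blk=14 s=0: L1-HIT | VC []
  [2] addr=0x72 blk=14 s=0: L1-HIT | VC []
  [3] addr=0x27 blk=4 s=0: MISS | VC [14]
  [4] addr=0x70 blk=14 s=0: VC-HIT | VC [4]
  [5] addr=0x26 blk=4 s=0: VC-HIT | VC [14]
  [6] addr=0x26 blk=4 s=0: L1-HIT | VC [14]
  [7] addr=0x74 blk=14 s=0: VC-HIT | VC [4]
  [8] addr=0x72 blk=14 s=0: L1-HIT | VC [4]
  [9] addr=0x77 blk=14 s=0: L1-HIT | VC [4]
  [10] addr=0x72 blk=14 s=0: L1-HIT | VC [4]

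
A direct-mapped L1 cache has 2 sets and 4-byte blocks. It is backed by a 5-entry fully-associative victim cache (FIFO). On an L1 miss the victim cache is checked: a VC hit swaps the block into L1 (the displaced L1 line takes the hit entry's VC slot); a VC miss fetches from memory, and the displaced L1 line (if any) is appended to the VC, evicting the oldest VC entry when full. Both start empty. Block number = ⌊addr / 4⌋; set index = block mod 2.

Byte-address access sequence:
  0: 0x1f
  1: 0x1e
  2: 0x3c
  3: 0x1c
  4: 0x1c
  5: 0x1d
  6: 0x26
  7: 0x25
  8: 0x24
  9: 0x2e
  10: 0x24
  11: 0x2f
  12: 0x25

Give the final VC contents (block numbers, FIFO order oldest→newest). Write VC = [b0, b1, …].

0: 0x1f (blk 7, set 1) → MISS  vc=[]
1: 0x1e (blk 7, set 1) → L1-HIT  vc=[]
2: 0x3c (blk 15, set 1) → MISS  vc=[7]
3: 0x1c (blk 7, set 1) → VC-HIT  vc=[15]
4: 0x1c (blk 7, set 1) → L1-HIT  vc=[15]
5: 0x1d (blk 7, set 1) → L1-HIT  vc=[15]
6: 0x26 (blk 9, set 1) → MISS  vc=[15, 7]
7: 0x25 (blk 9, set 1) → L1-HIT  vc=[15, 7]
8: 0x24 (blk 9, set 1) → L1-HIT  vc=[15, 7]
9: 0x2e (blk 11, set 1) → MISS  vc=[15, 7, 9]
10: 0x24 (blk 9, set 1) → VC-HIT  vc=[15, 7, 11]
11: 0x2f (blk 11, set 1) → VC-HIT  vc=[15, 7, 9]
12: 0x25 (blk 9, set 1) → VC-HIT  vc=[15, 7, 11]

VC = [15, 7, 11]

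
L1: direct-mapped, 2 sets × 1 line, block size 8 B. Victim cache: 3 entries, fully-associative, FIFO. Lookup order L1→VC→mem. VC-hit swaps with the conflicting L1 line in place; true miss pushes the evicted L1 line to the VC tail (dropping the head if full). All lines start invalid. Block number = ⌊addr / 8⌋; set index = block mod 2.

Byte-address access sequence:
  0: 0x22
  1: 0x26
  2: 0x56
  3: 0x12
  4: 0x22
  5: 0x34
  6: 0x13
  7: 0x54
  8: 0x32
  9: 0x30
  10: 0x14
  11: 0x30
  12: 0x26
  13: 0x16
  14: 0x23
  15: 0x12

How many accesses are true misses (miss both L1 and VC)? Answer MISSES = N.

MISSES = 4

#0 0x22→b4/s0 MISS; vc=[]
#1 0x26→b4/s0 L1-HIT; vc=[]
#2 0x56→b10/s0 MISS; vc=[4]
#3 0x12→b2/s0 MISS; vc=[4,10]
#4 0x22→b4/s0 VC-HIT; vc=[2,10]
#5 0x34→b6/s0 MISS; vc=[2,10,4]
#6 0x13→b2/s0 VC-HIT; vc=[6,10,4]
#7 0x54→b10/s0 VC-HIT; vc=[6,2,4]
#8 0x32→b6/s0 VC-HIT; vc=[10,2,4]
#9 0x30→b6/s0 L1-HIT; vc=[10,2,4]
#10 0x14→b2/s0 VC-HIT; vc=[10,6,4]
#11 0x30→b6/s0 VC-HIT; vc=[10,2,4]
#12 0x26→b4/s0 VC-HIT; vc=[10,2,6]
#13 0x16→b2/s0 VC-HIT; vc=[10,4,6]
#14 0x23→b4/s0 VC-HIT; vc=[10,2,6]
#15 0x12→b2/s0 VC-HIT; vc=[10,4,6]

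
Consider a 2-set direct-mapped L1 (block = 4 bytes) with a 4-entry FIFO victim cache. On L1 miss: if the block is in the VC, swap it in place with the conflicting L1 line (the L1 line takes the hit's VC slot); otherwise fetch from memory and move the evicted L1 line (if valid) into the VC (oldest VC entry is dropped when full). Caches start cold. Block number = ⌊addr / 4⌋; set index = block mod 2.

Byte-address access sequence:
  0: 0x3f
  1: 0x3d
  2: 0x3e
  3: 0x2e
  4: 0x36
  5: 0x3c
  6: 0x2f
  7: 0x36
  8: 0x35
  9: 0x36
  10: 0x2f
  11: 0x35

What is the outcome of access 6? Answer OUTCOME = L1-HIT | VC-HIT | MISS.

0: 0x3f (blk 15, set 1) → MISS  vc=[]
1: 0x3d (blk 15, set 1) → L1-HIT  vc=[]
2: 0x3e (blk 15, set 1) → L1-HIT  vc=[]
3: 0x2e (blk 11, set 1) → MISS  vc=[15]
4: 0x36 (blk 13, set 1) → MISS  vc=[15, 11]
5: 0x3c (blk 15, set 1) → VC-HIT  vc=[13, 11]
6: 0x2f (blk 11, set 1) → VC-HIT  vc=[13, 15]
7: 0x36 (blk 13, set 1) → VC-HIT  vc=[11, 15]
8: 0x35 (blk 13, set 1) → L1-HIT  vc=[11, 15]
9: 0x36 (blk 13, set 1) → L1-HIT  vc=[11, 15]
10: 0x2f (blk 11, set 1) → VC-HIT  vc=[13, 15]
11: 0x35 (blk 13, set 1) → VC-HIT  vc=[11, 15]

OUTCOME = VC-HIT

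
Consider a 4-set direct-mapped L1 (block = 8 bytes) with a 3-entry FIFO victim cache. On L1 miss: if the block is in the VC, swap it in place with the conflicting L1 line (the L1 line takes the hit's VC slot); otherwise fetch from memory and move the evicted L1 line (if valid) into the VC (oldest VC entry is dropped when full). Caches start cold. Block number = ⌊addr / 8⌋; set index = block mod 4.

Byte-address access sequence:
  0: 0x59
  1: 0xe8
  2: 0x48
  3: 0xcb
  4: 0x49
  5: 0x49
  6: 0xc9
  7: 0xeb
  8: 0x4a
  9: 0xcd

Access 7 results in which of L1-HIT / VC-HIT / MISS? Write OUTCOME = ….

OUTCOME = VC-HIT

#0 0x59→b11/s3 MISS; vc=[]
#1 0xe8→b29/s1 MISS; vc=[]
#2 0x48→b9/s1 MISS; vc=[29]
#3 0xcb→b25/s1 MISS; vc=[29,9]
#4 0x49→b9/s1 VC-HIT; vc=[29,25]
#5 0x49→b9/s1 L1-HIT; vc=[29,25]
#6 0xc9→b25/s1 VC-HIT; vc=[29,9]
#7 0xeb→b29/s1 VC-HIT; vc=[25,9]
#8 0x4a→b9/s1 VC-HIT; vc=[25,29]
#9 0xcd→b25/s1 VC-HIT; vc=[9,29]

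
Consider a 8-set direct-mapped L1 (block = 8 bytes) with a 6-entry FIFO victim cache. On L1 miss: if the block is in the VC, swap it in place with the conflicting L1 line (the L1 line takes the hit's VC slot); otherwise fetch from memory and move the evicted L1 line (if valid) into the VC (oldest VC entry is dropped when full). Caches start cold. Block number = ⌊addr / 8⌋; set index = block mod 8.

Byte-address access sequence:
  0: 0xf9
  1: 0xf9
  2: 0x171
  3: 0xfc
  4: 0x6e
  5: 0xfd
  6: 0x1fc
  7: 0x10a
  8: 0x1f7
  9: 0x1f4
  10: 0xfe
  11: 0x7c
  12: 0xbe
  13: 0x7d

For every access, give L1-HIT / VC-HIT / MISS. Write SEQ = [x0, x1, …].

SEQ = [MISS, L1-HIT, MISS, L1-HIT, MISS, L1-HIT, MISS, MISS, MISS, L1-HIT, VC-HIT, MISS, MISS, VC-HIT]

0: 0xf9 (blk 31, set 7) → MISS  vc=[]
1: 0xf9 (blk 31, set 7) → L1-HIT  vc=[]
2: 0x171 (blk 46, set 6) → MISS  vc=[]
3: 0xfc (blk 31, set 7) → L1-HIT  vc=[]
4: 0x6e (blk 13, set 5) → MISS  vc=[]
5: 0xfd (blk 31, set 7) → L1-HIT  vc=[]
6: 0x1fc (blk 63, set 7) → MISS  vc=[31]
7: 0x10a (blk 33, set 1) → MISS  vc=[31]
8: 0x1f7 (blk 62, set 6) → MISS  vc=[31, 46]
9: 0x1f4 (blk 62, set 6) → L1-HIT  vc=[31, 46]
10: 0xfe (blk 31, set 7) → VC-HIT  vc=[63, 46]
11: 0x7c (blk 15, set 7) → MISS  vc=[63, 46, 31]
12: 0xbe (blk 23, set 7) → MISS  vc=[63, 46, 31, 15]
13: 0x7d (blk 15, set 7) → VC-HIT  vc=[63, 46, 31, 23]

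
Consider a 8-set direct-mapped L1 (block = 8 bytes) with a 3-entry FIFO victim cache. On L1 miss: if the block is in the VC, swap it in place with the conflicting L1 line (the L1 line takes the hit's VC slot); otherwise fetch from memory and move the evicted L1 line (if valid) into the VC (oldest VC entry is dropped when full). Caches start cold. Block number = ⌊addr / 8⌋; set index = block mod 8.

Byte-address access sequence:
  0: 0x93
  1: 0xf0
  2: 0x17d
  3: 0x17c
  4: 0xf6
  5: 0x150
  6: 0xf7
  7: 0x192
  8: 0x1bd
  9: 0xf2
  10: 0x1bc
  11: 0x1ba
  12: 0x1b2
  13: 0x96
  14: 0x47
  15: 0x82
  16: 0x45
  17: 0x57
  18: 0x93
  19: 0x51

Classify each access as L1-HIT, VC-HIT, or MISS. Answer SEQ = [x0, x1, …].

SEQ = [MISS, MISS, MISS, L1-HIT, L1-HIT, MISS, L1-HIT, MISS, MISS, L1-HIT, L1-HIT, L1-HIT, MISS, MISS, MISS, MISS, VC-HIT, MISS, VC-HIT, VC-HIT]

  [0] addr=0x93 blk=18 s=2: MISS | VC []
  [1] addr=0xf0 blk=30 s=6: MISS | VC []
  [2] addr=0x17d blk=47 s=7: MISS | VC []
  [3] addr=0x17c blk=47 s=7: L1-HIT | VC []
  [4] addr=0xf6 blk=30 s=6: L1-HIT | VC []
  [5] addr=0x150 blk=42 s=2: MISS | VC [18]
  [6] addr=0xf7 blk=30 s=6: L1-HIT | VC [18]
  [7] addr=0x192 blk=50 s=2: MISS | VC [18, 42]
  [8] addr=0x1bd blk=55 s=7: MISS | VC [18, 42, 47]
  [9] addr=0xf2 blk=30 s=6: L1-HIT | VC [18, 42, 47]
  [10] addr=0x1bc blk=55 s=7: L1-HIT | VC [18, 42, 47]
  [11] addr=0x1ba blk=55 s=7: L1-HIT | VC [18, 42, 47]
  [12] addr=0x1b2 blk=54 s=6: MISS | VC [42, 47, 30]
  [13] addr=0x96 blk=18 s=2: MISS | VC [47, 30, 50]
  [14] addr=0x47 blk=8 s=0: MISS | VC [47, 30, 50]
  [15] addr=0x82 blk=16 s=0: MISS | VC [30, 50, 8]
  [16] addr=0x45 blk=8 s=0: VC-HIT | VC [30, 50, 16]
  [17] addr=0x57 blk=10 s=2: MISS | VC [50, 16, 18]
  [18] addr=0x93 blk=18 s=2: VC-HIT | VC [50, 16, 10]
  [19] addr=0x51 blk=10 s=2: VC-HIT | VC [50, 16, 18]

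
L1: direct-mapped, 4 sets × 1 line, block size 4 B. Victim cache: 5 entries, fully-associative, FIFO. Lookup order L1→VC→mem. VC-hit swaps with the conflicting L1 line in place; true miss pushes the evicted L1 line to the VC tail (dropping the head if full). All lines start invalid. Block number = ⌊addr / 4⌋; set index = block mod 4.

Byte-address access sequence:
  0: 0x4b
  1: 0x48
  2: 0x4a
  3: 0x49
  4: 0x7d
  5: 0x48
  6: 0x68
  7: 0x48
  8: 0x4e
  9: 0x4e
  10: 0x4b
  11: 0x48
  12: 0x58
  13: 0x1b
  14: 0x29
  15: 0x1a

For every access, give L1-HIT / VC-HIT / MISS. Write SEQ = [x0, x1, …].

SEQ = [MISS, L1-HIT, L1-HIT, L1-HIT, MISS, L1-HIT, MISS, VC-HIT, MISS, L1-HIT, L1-HIT, L1-HIT, MISS, MISS, MISS, VC-HIT]

0: 0x4b (blk 18, set 2) → MISS  vc=[]
1: 0x48 (blk 18, set 2) → L1-HIT  vc=[]
2: 0x4a (blk 18, set 2) → L1-HIT  vc=[]
3: 0x49 (blk 18, set 2) → L1-HIT  vc=[]
4: 0x7d (blk 31, set 3) → MISS  vc=[]
5: 0x48 (blk 18, set 2) → L1-HIT  vc=[]
6: 0x68 (blk 26, set 2) → MISS  vc=[18]
7: 0x48 (blk 18, set 2) → VC-HIT  vc=[26]
8: 0x4e (blk 19, set 3) → MISS  vc=[26, 31]
9: 0x4e (blk 19, set 3) → L1-HIT  vc=[26, 31]
10: 0x4b (blk 18, set 2) → L1-HIT  vc=[26, 31]
11: 0x48 (blk 18, set 2) → L1-HIT  vc=[26, 31]
12: 0x58 (blk 22, set 2) → MISS  vc=[26, 31, 18]
13: 0x1b (blk 6, set 2) → MISS  vc=[26, 31, 18, 22]
14: 0x29 (blk 10, set 2) → MISS  vc=[26, 31, 18, 22, 6]
15: 0x1a (blk 6, set 2) → VC-HIT  vc=[26, 31, 18, 22, 10]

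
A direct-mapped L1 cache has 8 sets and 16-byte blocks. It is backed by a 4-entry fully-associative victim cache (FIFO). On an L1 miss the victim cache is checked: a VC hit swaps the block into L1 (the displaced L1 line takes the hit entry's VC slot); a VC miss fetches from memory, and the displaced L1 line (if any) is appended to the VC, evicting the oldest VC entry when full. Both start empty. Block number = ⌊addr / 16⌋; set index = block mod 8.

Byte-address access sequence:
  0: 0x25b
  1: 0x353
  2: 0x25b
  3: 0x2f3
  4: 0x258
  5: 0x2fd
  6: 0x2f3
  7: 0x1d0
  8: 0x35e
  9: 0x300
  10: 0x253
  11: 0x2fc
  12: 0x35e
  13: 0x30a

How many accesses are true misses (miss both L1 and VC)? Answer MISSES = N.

MISSES = 5

  [0] addr=0x25b blk=37 s=5: MISS | VC []
  [1] addr=0x353 blk=53 s=5: MISS | VC [37]
  [2] addr=0x25b blk=37 s=5: VC-HIT | VC [53]
  [3] addr=0x2f3 blk=47 s=7: MISS | VC [53]
  [4] addr=0x258 blk=37 s=5: L1-HIT | VC [53]
  [5] addr=0x2fd blk=47 s=7: L1-HIT | VC [53]
  [6] addr=0x2f3 blk=47 s=7: L1-HIT | VC [53]
  [7] addr=0x1d0 blk=29 s=5: MISS | VC [53, 37]
  [8] addr=0x35e blk=53 s=5: VC-HIT | VC [29, 37]
  [9] addr=0x300 blk=48 s=0: MISS | VC [29, 37]
  [10] addr=0x253 blk=37 s=5: VC-HIT | VC [29, 53]
  [11] addr=0x2fc blk=47 s=7: L1-HIT | VC [29, 53]
  [12] addr=0x35e blk=53 s=5: VC-HIT | VC [29, 37]
  [13] addr=0x30a blk=48 s=0: L1-HIT | VC [29, 37]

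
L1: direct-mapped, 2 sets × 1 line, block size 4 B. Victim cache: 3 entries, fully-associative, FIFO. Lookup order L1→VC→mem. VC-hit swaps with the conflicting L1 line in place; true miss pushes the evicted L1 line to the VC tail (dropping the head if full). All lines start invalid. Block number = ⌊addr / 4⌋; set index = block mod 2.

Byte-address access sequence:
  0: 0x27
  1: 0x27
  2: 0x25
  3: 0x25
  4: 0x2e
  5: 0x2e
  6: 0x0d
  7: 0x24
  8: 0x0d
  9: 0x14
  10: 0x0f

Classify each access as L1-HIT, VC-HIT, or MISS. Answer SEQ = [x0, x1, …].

SEQ = [MISS, L1-HIT, L1-HIT, L1-HIT, MISS, L1-HIT, MISS, VC-HIT, VC-HIT, MISS, VC-HIT]

  [0] addr=0x27 blk=9 s=1: MISS | VC []
  [1] addr=0x27 blk=9 s=1: L1-HIT | VC []
  [2] addr=0x25 blk=9 s=1: L1-HIT | VC []
  [3] addr=0x25 blk=9 s=1: L1-HIT | VC []
  [4] addr=0x2e blk=11 s=1: MISS | VC [9]
  [5] addr=0x2e blk=11 s=1: L1-HIT | VC [9]
  [6] addr=0xd blk=3 s=1: MISS | VC [9, 11]
  [7] addr=0x24 blk=9 s=1: VC-HIT | VC [3, 11]
  [8] addr=0xd blk=3 s=1: VC-HIT | VC [9, 11]
  [9] addr=0x14 blk=5 s=1: MISS | VC [9, 11, 3]
  [10] addr=0xf blk=3 s=1: VC-HIT | VC [9, 11, 5]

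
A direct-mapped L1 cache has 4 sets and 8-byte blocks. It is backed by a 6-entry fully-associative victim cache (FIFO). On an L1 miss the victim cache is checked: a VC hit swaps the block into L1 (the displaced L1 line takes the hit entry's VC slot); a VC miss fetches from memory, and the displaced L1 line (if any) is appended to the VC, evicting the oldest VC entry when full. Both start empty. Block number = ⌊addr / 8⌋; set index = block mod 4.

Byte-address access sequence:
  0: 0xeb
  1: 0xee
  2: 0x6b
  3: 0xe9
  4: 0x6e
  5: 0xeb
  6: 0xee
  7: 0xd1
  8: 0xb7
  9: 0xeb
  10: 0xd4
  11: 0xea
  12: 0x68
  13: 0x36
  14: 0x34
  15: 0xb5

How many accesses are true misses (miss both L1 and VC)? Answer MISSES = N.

0: 0xeb (blk 29, set 1) → MISS  vc=[]
1: 0xee (blk 29, set 1) → L1-HIT  vc=[]
2: 0x6b (blk 13, set 1) → MISS  vc=[29]
3: 0xe9 (blk 29, set 1) → VC-HIT  vc=[13]
4: 0x6e (blk 13, set 1) → VC-HIT  vc=[29]
5: 0xeb (blk 29, set 1) → VC-HIT  vc=[13]
6: 0xee (blk 29, set 1) → L1-HIT  vc=[13]
7: 0xd1 (blk 26, set 2) → MISS  vc=[13]
8: 0xb7 (blk 22, set 2) → MISS  vc=[13, 26]
9: 0xeb (blk 29, set 1) → L1-HIT  vc=[13, 26]
10: 0xd4 (blk 26, set 2) → VC-HIT  vc=[13, 22]
11: 0xea (blk 29, set 1) → L1-HIT  vc=[13, 22]
12: 0x68 (blk 13, set 1) → VC-HIT  vc=[29, 22]
13: 0x36 (blk 6, set 2) → MISS  vc=[29, 22, 26]
14: 0x34 (blk 6, set 2) → L1-HIT  vc=[29, 22, 26]
15: 0xb5 (blk 22, set 2) → VC-HIT  vc=[29, 6, 26]

MISSES = 5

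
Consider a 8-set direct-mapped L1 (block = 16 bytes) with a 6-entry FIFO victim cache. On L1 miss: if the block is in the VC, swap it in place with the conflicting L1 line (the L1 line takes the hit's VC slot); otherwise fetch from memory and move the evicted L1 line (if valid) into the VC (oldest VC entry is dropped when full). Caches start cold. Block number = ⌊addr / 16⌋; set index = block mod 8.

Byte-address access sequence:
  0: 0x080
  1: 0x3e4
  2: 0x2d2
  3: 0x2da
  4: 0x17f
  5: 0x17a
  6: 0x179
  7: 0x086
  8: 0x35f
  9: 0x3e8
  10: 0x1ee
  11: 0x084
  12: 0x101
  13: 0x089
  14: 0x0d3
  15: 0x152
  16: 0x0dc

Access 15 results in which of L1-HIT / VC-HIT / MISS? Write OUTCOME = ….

0: 0x80 (blk 8, set 0) → MISS  vc=[]
1: 0x3e4 (blk 62, set 6) → MISS  vc=[]
2: 0x2d2 (blk 45, set 5) → MISS  vc=[]
3: 0x2da (blk 45, set 5) → L1-HIT  vc=[]
4: 0x17f (blk 23, set 7) → MISS  vc=[]
5: 0x17a (blk 23, set 7) → L1-HIT  vc=[]
6: 0x179 (blk 23, set 7) → L1-HIT  vc=[]
7: 0x86 (blk 8, set 0) → L1-HIT  vc=[]
8: 0x35f (blk 53, set 5) → MISS  vc=[45]
9: 0x3e8 (blk 62, set 6) → L1-HIT  vc=[45]
10: 0x1ee (blk 30, set 6) → MISS  vc=[45, 62]
11: 0x84 (blk 8, set 0) → L1-HIT  vc=[45, 62]
12: 0x101 (blk 16, set 0) → MISS  vc=[45, 62, 8]
13: 0x89 (blk 8, set 0) → VC-HIT  vc=[45, 62, 16]
14: 0xd3 (blk 13, set 5) → MISS  vc=[45, 62, 16, 53]
15: 0x152 (blk 21, set 5) → MISS  vc=[45, 62, 16, 53, 13]
16: 0xdc (blk 13, set 5) → VC-HIT  vc=[45, 62, 16, 53, 21]

OUTCOME = MISS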